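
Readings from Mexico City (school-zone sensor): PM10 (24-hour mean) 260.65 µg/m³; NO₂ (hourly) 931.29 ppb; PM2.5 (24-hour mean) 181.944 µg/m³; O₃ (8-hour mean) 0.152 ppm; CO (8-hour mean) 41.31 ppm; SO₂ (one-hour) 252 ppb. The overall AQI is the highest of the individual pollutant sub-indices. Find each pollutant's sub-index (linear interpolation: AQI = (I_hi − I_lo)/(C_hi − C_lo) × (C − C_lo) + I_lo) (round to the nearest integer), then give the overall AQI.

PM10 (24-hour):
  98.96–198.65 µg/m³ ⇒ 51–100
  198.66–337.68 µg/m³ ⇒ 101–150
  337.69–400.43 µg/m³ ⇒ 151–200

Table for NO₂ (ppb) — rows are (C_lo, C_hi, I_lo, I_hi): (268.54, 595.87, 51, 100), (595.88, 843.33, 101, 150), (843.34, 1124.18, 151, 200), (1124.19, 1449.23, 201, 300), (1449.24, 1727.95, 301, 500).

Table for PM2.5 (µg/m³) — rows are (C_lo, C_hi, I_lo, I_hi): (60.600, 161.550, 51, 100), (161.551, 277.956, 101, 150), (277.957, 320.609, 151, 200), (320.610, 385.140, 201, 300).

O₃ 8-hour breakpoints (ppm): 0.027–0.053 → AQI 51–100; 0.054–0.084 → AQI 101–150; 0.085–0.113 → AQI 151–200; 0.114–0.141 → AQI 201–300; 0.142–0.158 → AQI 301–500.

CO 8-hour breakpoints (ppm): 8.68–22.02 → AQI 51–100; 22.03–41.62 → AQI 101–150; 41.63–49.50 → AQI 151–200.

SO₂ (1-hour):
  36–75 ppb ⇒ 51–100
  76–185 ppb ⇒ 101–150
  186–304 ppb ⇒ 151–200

PM10: 260.65 ∈ [198.66, 337.68] ↔ index [101, 150].
101 + (260.65−198.66)·(150−101)/(337.68−198.66) = 101 + 61.99·49/139.02 ≈ 122.85, so AQI = 123.
NO₂: row 843.34–1124.18 (AQI 151–200). (200−151)·(931.29−843.34)/(1124.18−843.34) + 151 = 49·87.95/280.84 + 151 ≈ 166.35 → 166.
PM2.5 181.944: bracket 161.551–277.956 → index 101–150; slope 49/116.405, offset 20.393.
AQI = 101 + 49/116.405·20.393 ≈ 109.58 ⇒ 110.
O₃ 0.152: bracket 0.142–0.158 → index 301–500; slope 199/0.016, offset 0.010.
AQI = 301 + 199/0.016·0.010 ≈ 425.38 ⇒ 425.
CO: 41.31 lies in 22.03–41.62, so I_lo=101, I_hi=150, C_lo=22.03, C_hi=41.62.
(150−101)/(41.62−22.03) × (41.31−22.03) + 101 = 49/19.59 × 19.28 + 101 ≈ 149.22 → 149.
SO₂: 252 ∈ [186, 304] ↔ index [151, 200].
151 + (252−186)·(200−151)/(304−186) = 151 + 66·49/118 ≈ 178.41, so AQI = 178.
Sub-indices: PM10→123, NO₂→166, PM2.5→110, O₃→425, CO→149, SO₂→178. Overall AQI = max = 425; dominant pollutant is O₃.
AQI 425: Hazardous.

425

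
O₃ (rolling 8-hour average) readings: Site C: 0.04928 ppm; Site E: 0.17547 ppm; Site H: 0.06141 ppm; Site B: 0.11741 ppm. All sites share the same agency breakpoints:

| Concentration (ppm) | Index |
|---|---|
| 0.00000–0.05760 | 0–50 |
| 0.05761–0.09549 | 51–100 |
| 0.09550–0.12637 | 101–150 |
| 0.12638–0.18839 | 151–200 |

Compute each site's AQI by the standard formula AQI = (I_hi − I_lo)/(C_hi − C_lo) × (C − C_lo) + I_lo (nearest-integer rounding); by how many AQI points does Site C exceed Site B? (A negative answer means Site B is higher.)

-93

Site C: 0.04928 lies in 0.00000–0.05760, so I_lo=0, I_hi=50, C_lo=0.00000, C_hi=0.05760.
(50−0)/(0.05760−0.00000) × (0.04928−0.00000) + 0 = 50/0.05760 × 0.04928 + 0 ≈ 42.78 → 43.
Site E: 0.17547 lies in 0.12638–0.18839, so I_lo=151, I_hi=200, C_lo=0.12638, C_hi=0.18839.
(200−151)/(0.18839−0.12638) × (0.17547−0.12638) + 151 = 49/0.06201 × 0.04909 + 151 ≈ 189.79 → 190.
Site H: 0.06141 ∈ [0.05761, 0.09549] ↔ index [51, 100].
51 + (0.06141−0.05761)·(100−51)/(0.09549−0.05761) = 51 + 0.00380·49/0.03788 ≈ 55.92, so AQI = 56.
Site B: 0.11741 lies in 0.09550–0.12637, so I_lo=101, I_hi=150, C_lo=0.09550, C_hi=0.12637.
(150−101)/(0.12637−0.09550) × (0.11741−0.09550) + 101 = 49/0.03087 × 0.02191 + 101 ≈ 135.78 → 136.
AQIs: Site C=43, Site E=190, Site H=56, Site B=136. Site C (43) − Site B (136) = -93.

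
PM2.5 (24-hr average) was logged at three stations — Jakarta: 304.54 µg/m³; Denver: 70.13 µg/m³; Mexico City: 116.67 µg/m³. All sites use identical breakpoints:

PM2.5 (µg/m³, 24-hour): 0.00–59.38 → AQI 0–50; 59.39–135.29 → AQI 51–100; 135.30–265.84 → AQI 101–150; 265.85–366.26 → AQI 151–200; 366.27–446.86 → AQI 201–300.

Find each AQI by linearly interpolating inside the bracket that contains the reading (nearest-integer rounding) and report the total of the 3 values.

Jakarta: 304.54 lies in 265.85–366.26, so I_lo=151, I_hi=200, C_lo=265.85, C_hi=366.26.
(200−151)/(366.26−265.85) × (304.54−265.85) + 151 = 49/100.41 × 38.69 + 151 ≈ 169.88 → 170.
Denver: 70.13 ∈ [59.39, 135.29] ↔ index [51, 100].
51 + (70.13−59.39)·(100−51)/(135.29−59.39) = 51 + 10.74·49/75.90 ≈ 57.93, so AQI = 58.
Mexico City: row 59.39–135.29 (AQI 51–100). (100−51)·(116.67−59.39)/(135.29−59.39) + 51 = 49·57.28/75.90 + 51 ≈ 87.98 → 88.
AQIs: Jakarta=170, Denver=58, Mexico City=88. Sum = 170 + 58 + 88 = 316.

316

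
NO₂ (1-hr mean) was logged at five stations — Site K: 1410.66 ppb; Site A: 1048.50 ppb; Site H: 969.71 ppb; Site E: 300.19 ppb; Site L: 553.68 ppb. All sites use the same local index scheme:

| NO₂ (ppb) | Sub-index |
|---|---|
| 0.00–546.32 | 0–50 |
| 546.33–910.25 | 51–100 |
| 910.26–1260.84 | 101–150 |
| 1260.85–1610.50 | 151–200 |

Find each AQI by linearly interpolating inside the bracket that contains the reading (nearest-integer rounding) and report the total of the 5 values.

480

Site K: 1410.66 lies in 1260.85–1610.50, so I_lo=151, I_hi=200, C_lo=1260.85, C_hi=1610.50.
(200−151)/(1610.50−1260.85) × (1410.66−1260.85) + 151 = 49/349.65 × 149.81 + 151 ≈ 171.99 → 172.
Site A: 1048.50 lies in 910.26–1260.84, so I_lo=101, I_hi=150, C_lo=910.26, C_hi=1260.84.
(150−101)/(1260.84−910.26) × (1048.50−910.26) + 101 = 49/350.58 × 138.24 + 101 ≈ 120.32 → 120.
Site H 969.71: bracket 910.26–1260.84 → index 101–150; slope 49/350.58, offset 59.45.
AQI = 101 + 49/350.58·59.45 ≈ 109.31 ⇒ 109.
Site E: row 0.00–546.32 (AQI 0–50). (50−0)·(300.19−0.00)/(546.32−0.00) + 0 = 50·300.19/546.32 + 0 ≈ 27.47 → 27.
Site L: 553.68 ∈ [546.33, 910.25] ↔ index [51, 100].
51 + (553.68−546.33)·(100−51)/(910.25−546.33) = 51 + 7.35·49/363.92 ≈ 51.99, so AQI = 52.
AQIs: Site K=172, Site A=120, Site H=109, Site E=27, Site L=52. Sum = 172 + 120 + 109 + 27 + 52 = 480.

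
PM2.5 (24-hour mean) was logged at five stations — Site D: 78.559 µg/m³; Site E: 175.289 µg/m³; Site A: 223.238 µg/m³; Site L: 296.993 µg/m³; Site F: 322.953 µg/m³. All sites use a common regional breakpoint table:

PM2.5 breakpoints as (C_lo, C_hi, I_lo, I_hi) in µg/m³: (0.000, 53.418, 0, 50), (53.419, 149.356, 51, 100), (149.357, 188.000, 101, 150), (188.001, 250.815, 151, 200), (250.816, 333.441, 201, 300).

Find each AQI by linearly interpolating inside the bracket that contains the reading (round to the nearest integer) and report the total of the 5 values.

Site D: 78.559 lies in 53.419–149.356, so I_lo=51, I_hi=100, C_lo=53.419, C_hi=149.356.
(100−51)/(149.356−53.419) × (78.559−53.419) + 51 = 49/95.937 × 25.140 + 51 ≈ 63.84 → 64.
Site E: row 149.357–188.000 (AQI 101–150). (150−101)·(175.289−149.357)/(188.000−149.357) + 101 = 49·25.932/38.643 + 101 ≈ 133.88 → 134.
Site A: row 188.001–250.815 (AQI 151–200). (200−151)·(223.238−188.001)/(250.815−188.001) + 151 = 49·35.237/62.814 + 151 ≈ 178.49 → 178.
Site L: 296.993 ∈ [250.816, 333.441] ↔ index [201, 300].
201 + (296.993−250.816)·(300−201)/(333.441−250.816) = 201 + 46.177·99/82.625 ≈ 256.33, so AQI = 256.
Site F 322.953: bracket 250.816–333.441 → index 201–300; slope 99/82.625, offset 72.137.
AQI = 201 + 99/82.625·72.137 ≈ 287.43 ⇒ 287.
AQIs: Site D=64, Site E=134, Site A=178, Site L=256, Site F=287. Sum = 64 + 134 + 178 + 256 + 287 = 919.

919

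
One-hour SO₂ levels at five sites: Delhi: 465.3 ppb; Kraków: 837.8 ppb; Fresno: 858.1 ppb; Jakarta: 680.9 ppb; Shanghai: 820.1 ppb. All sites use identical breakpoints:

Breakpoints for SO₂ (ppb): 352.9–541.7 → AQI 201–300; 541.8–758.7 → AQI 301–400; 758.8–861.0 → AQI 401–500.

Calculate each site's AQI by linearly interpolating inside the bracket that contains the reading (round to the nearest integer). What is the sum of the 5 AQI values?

2059

Delhi: 465.3 ∈ [352.9, 541.7] ↔ index [201, 300].
201 + (465.3−352.9)·(300−201)/(541.7−352.9) = 201 + 112.4·99/188.8 ≈ 259.94, so AQI = 260.
Kraków: 837.8 lies in 758.8–861.0, so I_lo=401, I_hi=500, C_lo=758.8, C_hi=861.0.
(500−401)/(861.0−758.8) × (837.8−758.8) + 401 = 99/102.2 × 79.0 + 401 ≈ 477.53 → 478.
Fresno: row 758.8–861.0 (AQI 401–500). (500−401)·(858.1−758.8)/(861.0−758.8) + 401 = 99·99.3/102.2 + 401 ≈ 497.19 → 497.
Jakarta 680.9: bracket 541.8–758.7 → index 301–400; slope 99/216.9, offset 139.1.
AQI = 301 + 99/216.9·139.1 ≈ 364.49 ⇒ 364.
Shanghai: 820.1 lies in 758.8–861.0, so I_lo=401, I_hi=500, C_lo=758.8, C_hi=861.0.
(500−401)/(861.0−758.8) × (820.1−758.8) + 401 = 99/102.2 × 61.3 + 401 ≈ 460.38 → 460.
AQIs: Delhi=260, Kraków=478, Fresno=497, Jakarta=364, Shanghai=460. Sum = 260 + 478 + 497 + 364 + 460 = 2059.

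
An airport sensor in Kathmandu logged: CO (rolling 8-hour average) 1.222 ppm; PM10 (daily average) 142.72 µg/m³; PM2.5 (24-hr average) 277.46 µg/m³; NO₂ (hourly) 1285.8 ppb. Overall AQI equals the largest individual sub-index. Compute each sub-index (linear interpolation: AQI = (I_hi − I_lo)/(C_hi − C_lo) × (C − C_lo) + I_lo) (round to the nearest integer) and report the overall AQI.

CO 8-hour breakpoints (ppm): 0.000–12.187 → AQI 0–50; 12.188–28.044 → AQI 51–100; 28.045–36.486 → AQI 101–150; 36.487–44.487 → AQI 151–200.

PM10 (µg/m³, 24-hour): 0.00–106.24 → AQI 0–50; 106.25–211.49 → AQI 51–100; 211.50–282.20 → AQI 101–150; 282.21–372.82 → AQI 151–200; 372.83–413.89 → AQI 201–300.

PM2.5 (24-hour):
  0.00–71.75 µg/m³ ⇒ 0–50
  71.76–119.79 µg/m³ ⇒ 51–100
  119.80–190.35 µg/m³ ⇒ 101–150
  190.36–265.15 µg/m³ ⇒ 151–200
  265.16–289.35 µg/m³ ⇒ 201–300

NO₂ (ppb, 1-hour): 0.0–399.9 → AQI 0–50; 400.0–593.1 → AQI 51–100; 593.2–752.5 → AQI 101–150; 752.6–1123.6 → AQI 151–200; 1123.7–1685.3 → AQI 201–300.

CO 1.222: bracket 0.000–12.187 → index 0–50; slope 50/12.187, offset 1.222.
AQI = 0 + 50/12.187·1.222 ≈ 5.01 ⇒ 5.
PM10 142.72: bracket 106.25–211.49 → index 51–100; slope 49/105.24, offset 36.47.
AQI = 51 + 49/105.24·36.47 ≈ 67.98 ⇒ 68.
PM2.5: 277.46 lies in 265.16–289.35, so I_lo=201, I_hi=300, C_lo=265.16, C_hi=289.35.
(300−201)/(289.35−265.16) × (277.46−265.16) + 201 = 99/24.19 × 12.30 + 201 ≈ 251.34 → 251.
NO₂: 1285.8 ∈ [1123.7, 1685.3] ↔ index [201, 300].
201 + (1285.8−1123.7)·(300−201)/(1685.3−1123.7) = 201 + 162.1·99/561.6 ≈ 229.58, so AQI = 230.
Sub-indices: CO→5, PM10→68, PM2.5→251, NO₂→230. Overall AQI = max = 251; dominant pollutant is PM2.5.

251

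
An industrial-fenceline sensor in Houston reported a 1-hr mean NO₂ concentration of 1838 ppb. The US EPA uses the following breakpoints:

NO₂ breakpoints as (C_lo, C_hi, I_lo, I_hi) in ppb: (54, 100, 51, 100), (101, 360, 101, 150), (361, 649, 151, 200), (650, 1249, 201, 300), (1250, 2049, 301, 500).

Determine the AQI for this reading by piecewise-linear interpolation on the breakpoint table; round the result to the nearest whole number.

447

NO₂ 1838: bracket 1250–2049 → index 301–500; slope 199/799, offset 588.
AQI = 301 + 199/799·588 ≈ 447.45 ⇒ 447.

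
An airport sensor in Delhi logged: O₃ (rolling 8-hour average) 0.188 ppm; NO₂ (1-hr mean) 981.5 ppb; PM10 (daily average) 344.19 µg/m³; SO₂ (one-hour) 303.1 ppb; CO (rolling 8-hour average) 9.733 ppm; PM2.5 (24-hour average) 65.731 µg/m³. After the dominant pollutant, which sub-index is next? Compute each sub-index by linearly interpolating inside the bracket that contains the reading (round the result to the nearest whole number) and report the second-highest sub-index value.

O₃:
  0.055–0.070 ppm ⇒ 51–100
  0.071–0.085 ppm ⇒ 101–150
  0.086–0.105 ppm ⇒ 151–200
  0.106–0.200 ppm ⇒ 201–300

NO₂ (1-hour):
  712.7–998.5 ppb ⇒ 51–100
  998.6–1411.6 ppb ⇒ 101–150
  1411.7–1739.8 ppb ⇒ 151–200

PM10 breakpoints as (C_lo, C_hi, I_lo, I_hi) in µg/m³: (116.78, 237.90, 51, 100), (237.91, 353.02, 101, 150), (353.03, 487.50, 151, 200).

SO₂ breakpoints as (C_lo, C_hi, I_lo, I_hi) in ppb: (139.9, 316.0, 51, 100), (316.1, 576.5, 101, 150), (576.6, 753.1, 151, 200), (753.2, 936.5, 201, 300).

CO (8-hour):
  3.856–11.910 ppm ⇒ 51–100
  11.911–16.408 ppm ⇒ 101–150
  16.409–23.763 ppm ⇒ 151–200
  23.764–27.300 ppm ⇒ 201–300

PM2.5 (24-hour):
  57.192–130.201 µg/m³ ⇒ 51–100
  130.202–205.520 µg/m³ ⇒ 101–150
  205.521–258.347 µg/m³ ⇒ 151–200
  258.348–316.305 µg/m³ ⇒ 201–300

O₃: 0.188 ∈ [0.106, 0.200] ↔ index [201, 300].
201 + (0.188−0.106)·(300−201)/(0.200−0.106) = 201 + 0.082·99/0.094 ≈ 287.36, so AQI = 287.
NO₂: 981.5 lies in 712.7–998.5, so I_lo=51, I_hi=100, C_lo=712.7, C_hi=998.5.
(100−51)/(998.5−712.7) × (981.5−712.7) + 51 = 49/285.8 × 268.8 + 51 ≈ 97.09 → 97.
PM10 344.19: bracket 237.91–353.02 → index 101–150; slope 49/115.11, offset 106.28.
AQI = 101 + 49/115.11·106.28 ≈ 146.24 ⇒ 146.
SO₂: row 139.9–316.0 (AQI 51–100). (100−51)·(303.1−139.9)/(316.0−139.9) + 51 = 49·163.2/176.1 + 51 ≈ 96.41 → 96.
CO 9.733: bracket 3.856–11.910 → index 51–100; slope 49/8.054, offset 5.877.
AQI = 51 + 49/8.054·5.877 ≈ 86.76 ⇒ 87.
PM2.5 65.731: bracket 57.192–130.201 → index 51–100; slope 49/73.009, offset 8.539.
AQI = 51 + 49/73.009·8.539 ≈ 56.73 ⇒ 57.
Sub-indices: O₃→287, NO₂→97, PM10→146, SO₂→96, CO→87, PM2.5→57. Ranked high→low: 287, 146, 97, 96, 87, 57. Second-highest sub-index = 146.

146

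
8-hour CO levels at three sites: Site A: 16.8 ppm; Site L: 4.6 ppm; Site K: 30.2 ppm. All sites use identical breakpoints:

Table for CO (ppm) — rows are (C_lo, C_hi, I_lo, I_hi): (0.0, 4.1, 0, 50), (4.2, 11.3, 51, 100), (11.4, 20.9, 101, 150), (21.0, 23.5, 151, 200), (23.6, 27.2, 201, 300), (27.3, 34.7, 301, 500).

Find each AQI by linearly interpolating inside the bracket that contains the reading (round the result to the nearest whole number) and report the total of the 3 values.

Site A 16.8: bracket 11.4–20.9 → index 101–150; slope 49/9.5, offset 5.4.
AQI = 101 + 49/9.5·5.4 ≈ 128.85 ⇒ 129.
Site L: 4.6 lies in 4.2–11.3, so I_lo=51, I_hi=100, C_lo=4.2, C_hi=11.3.
(100−51)/(11.3−4.2) × (4.6−4.2) + 51 = 49/7.1 × 0.4 + 51 ≈ 53.76 → 54.
Site K: 30.2 lies in 27.3–34.7, so I_lo=301, I_hi=500, C_lo=27.3, C_hi=34.7.
(500−301)/(34.7−27.3) × (30.2−27.3) + 301 = 199/7.4 × 2.9 + 301 ≈ 378.99 → 379.
AQIs: Site A=129, Site L=54, Site K=379. Sum = 129 + 54 + 379 = 562.

562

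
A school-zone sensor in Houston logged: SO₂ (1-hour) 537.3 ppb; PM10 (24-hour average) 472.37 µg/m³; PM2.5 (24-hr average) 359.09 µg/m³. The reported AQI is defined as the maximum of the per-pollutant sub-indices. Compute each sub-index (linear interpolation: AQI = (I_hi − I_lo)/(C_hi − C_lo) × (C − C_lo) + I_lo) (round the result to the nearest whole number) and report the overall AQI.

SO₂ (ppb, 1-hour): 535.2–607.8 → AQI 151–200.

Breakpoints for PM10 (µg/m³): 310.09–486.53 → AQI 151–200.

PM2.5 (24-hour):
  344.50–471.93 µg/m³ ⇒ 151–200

196

SO₂ 537.3: bracket 535.2–607.8 → index 151–200; slope 49/72.6, offset 2.1.
AQI = 151 + 49/72.6·2.1 ≈ 152.42 ⇒ 152.
PM10: row 310.09–486.53 (AQI 151–200). (200−151)·(472.37−310.09)/(486.53−310.09) + 151 = 49·162.28/176.44 + 151 ≈ 196.07 → 196.
PM2.5 359.09: bracket 344.50–471.93 → index 151–200; slope 49/127.43, offset 14.59.
AQI = 151 + 49/127.43·14.59 ≈ 156.61 ⇒ 157.
Sub-indices: SO₂→152, PM10→196, PM2.5→157. Overall AQI = max = 196; dominant pollutant is PM10.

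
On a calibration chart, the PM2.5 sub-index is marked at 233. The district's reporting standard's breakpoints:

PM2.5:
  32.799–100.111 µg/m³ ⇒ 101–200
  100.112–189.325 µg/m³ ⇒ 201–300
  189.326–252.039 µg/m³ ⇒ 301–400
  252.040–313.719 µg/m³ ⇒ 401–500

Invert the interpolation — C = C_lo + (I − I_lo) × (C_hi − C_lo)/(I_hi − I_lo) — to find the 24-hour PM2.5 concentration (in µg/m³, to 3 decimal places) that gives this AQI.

AQI 233 lies in the 201–300 band, which corresponds to 100.112–189.325 µg/m³.
C = 100.112 + (233−201)×(189.325−100.112)/(300−201) = 100.112 + 32×89.213/99 ≈ 128.94853 µg/m³ → 128.949 µg/m³ to 3 dp.

128.949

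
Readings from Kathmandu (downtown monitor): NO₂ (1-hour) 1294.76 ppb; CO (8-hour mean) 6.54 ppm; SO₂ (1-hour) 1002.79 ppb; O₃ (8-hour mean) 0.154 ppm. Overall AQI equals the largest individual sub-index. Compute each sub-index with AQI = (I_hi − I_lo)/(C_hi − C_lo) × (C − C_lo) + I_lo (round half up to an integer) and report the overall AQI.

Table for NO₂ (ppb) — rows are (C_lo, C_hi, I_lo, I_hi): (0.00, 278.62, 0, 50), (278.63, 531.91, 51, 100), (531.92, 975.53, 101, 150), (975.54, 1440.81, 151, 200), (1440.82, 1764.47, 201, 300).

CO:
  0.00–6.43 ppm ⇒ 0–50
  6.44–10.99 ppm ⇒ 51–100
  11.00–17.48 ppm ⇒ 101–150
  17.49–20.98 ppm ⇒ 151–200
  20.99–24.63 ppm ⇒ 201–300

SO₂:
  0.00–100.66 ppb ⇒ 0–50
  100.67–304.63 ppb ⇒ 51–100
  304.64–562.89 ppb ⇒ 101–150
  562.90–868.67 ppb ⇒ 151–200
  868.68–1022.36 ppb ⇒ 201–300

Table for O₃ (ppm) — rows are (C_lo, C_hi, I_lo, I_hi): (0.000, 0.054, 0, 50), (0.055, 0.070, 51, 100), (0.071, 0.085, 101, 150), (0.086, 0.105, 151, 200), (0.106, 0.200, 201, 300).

NO₂ 1294.76: bracket 975.54–1440.81 → index 151–200; slope 49/465.27, offset 319.22.
AQI = 151 + 49/465.27·319.22 ≈ 184.62 ⇒ 185.
CO: row 6.44–10.99 (AQI 51–100). (100−51)·(6.54−6.44)/(10.99−6.44) + 51 = 49·0.10/4.55 + 51 ≈ 52.08 → 52.
SO₂: 1002.79 ∈ [868.68, 1022.36] ↔ index [201, 300].
201 + (1002.79−868.68)·(300−201)/(1022.36−868.68) = 201 + 134.11·99/153.68 ≈ 287.39, so AQI = 287.
O₃: 0.154 ∈ [0.106, 0.200] ↔ index [201, 300].
201 + (0.154−0.106)·(300−201)/(0.200−0.106) = 201 + 0.048·99/0.094 ≈ 251.55, so AQI = 252.
Sub-indices: NO₂→185, CO→52, SO₂→287, O₃→252. Overall AQI = max = 287; dominant pollutant is SO₂.
AQI 287: Very Unhealthy.

287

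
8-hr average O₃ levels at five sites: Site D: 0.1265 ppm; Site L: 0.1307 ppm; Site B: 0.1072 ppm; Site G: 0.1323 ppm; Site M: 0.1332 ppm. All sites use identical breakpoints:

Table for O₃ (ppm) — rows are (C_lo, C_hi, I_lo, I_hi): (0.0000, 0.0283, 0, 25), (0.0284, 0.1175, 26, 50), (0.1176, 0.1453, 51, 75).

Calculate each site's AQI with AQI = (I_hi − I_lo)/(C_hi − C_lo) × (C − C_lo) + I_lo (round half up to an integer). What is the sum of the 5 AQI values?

Site D: row 0.1176–0.1453 (AQI 51–75). (75−51)·(0.1265−0.1176)/(0.1453−0.1176) + 51 = 24·0.0089/0.0277 + 51 ≈ 58.71 → 59.
Site L: 0.1307 ∈ [0.1176, 0.1453] ↔ index [51, 75].
51 + (0.1307−0.1176)·(75−51)/(0.1453−0.1176) = 51 + 0.0131·24/0.0277 ≈ 62.35, so AQI = 62.
Site B: 0.1072 lies in 0.0284–0.1175, so I_lo=26, I_hi=50, C_lo=0.0284, C_hi=0.1175.
(50−26)/(0.1175−0.0284) × (0.1072−0.0284) + 26 = 24/0.0891 × 0.0788 + 26 ≈ 47.23 → 47.
Site G 0.1323: bracket 0.1176–0.1453 → index 51–75; slope 24/0.0277, offset 0.0147.
AQI = 51 + 24/0.0277·0.0147 ≈ 63.74 ⇒ 64.
Site M 0.1332: bracket 0.1176–0.1453 → index 51–75; slope 24/0.0277, offset 0.0156.
AQI = 51 + 24/0.0277·0.0156 ≈ 64.52 ⇒ 65.
AQIs: Site D=59, Site L=62, Site B=47, Site G=64, Site M=65. Sum = 59 + 62 + 47 + 64 + 65 = 297.

297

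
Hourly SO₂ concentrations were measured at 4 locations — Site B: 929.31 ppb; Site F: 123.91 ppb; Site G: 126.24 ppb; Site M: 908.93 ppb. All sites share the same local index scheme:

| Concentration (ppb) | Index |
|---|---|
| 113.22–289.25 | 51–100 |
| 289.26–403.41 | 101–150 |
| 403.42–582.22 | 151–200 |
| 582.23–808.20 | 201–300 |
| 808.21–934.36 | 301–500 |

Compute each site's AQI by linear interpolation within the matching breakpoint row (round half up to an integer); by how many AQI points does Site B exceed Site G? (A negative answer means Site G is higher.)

Site B: 929.31 ∈ [808.21, 934.36] ↔ index [301, 500].
301 + (929.31−808.21)·(500−301)/(934.36−808.21) = 301 + 121.10·199/126.15 ≈ 492.03, so AQI = 492.
Site F: 123.91 ∈ [113.22, 289.25] ↔ index [51, 100].
51 + (123.91−113.22)·(100−51)/(289.25−113.22) = 51 + 10.69·49/176.03 ≈ 53.98, so AQI = 54.
Site G: row 113.22–289.25 (AQI 51–100). (100−51)·(126.24−113.22)/(289.25−113.22) + 51 = 49·13.02/176.03 + 51 ≈ 54.62 → 55.
Site M: 908.93 ∈ [808.21, 934.36] ↔ index [301, 500].
301 + (908.93−808.21)·(500−301)/(934.36−808.21) = 301 + 100.72·199/126.15 ≈ 459.88, so AQI = 460.
AQIs: Site B=492, Site F=54, Site G=55, Site M=460. Site B (492) − Site G (55) = 437.

437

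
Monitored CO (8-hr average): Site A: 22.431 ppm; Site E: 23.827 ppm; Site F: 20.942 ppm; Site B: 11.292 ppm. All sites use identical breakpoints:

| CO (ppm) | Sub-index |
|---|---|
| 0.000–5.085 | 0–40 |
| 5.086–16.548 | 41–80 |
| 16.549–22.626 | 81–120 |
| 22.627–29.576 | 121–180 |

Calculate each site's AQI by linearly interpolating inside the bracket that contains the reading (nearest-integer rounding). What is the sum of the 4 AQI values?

421

Site A: row 16.549–22.626 (AQI 81–120). (120−81)·(22.431−16.549)/(22.626−16.549) + 81 = 39·5.882/6.077 + 81 ≈ 118.75 → 119.
Site E: 23.827 lies in 22.627–29.576, so I_lo=121, I_hi=180, C_lo=22.627, C_hi=29.576.
(180−121)/(29.576−22.627) × (23.827−22.627) + 121 = 59/6.949 × 1.200 + 121 ≈ 131.19 → 131.
Site F: 20.942 ∈ [16.549, 22.626] ↔ index [81, 120].
81 + (20.942−16.549)·(120−81)/(22.626−16.549) = 81 + 4.393·39/6.077 ≈ 109.19, so AQI = 109.
Site B: 11.292 ∈ [5.086, 16.548] ↔ index [41, 80].
41 + (11.292−5.086)·(80−41)/(16.548−5.086) = 41 + 6.206·39/11.462 ≈ 62.12, so AQI = 62.
AQIs: Site A=119, Site E=131, Site F=109, Site B=62. Sum = 119 + 131 + 109 + 62 = 421.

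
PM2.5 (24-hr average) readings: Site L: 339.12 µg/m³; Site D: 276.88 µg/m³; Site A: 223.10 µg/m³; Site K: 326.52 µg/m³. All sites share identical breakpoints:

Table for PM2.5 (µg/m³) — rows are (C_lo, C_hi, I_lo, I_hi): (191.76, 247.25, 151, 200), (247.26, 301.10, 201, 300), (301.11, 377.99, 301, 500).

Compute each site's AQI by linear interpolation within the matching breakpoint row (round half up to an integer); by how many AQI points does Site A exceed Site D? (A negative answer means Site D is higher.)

Site L: 339.12 ∈ [301.11, 377.99] ↔ index [301, 500].
301 + (339.12−301.11)·(500−301)/(377.99−301.11) = 301 + 38.01·199/76.88 ≈ 399.39, so AQI = 399.
Site D: 276.88 ∈ [247.26, 301.10] ↔ index [201, 300].
201 + (276.88−247.26)·(300−201)/(301.10−247.26) = 201 + 29.62·99/53.84 ≈ 255.46, so AQI = 255.
Site A: 223.10 ∈ [191.76, 247.25] ↔ index [151, 200].
151 + (223.10−191.76)·(200−151)/(247.25−191.76) = 151 + 31.34·49/55.49 ≈ 178.67, so AQI = 179.
Site K: 326.52 ∈ [301.11, 377.99] ↔ index [301, 500].
301 + (326.52−301.11)·(500−301)/(377.99−301.11) = 301 + 25.41·199/76.88 ≈ 366.77, so AQI = 367.
AQIs: Site L=399, Site D=255, Site A=179, Site K=367. Site A (179) − Site D (255) = -76.

-76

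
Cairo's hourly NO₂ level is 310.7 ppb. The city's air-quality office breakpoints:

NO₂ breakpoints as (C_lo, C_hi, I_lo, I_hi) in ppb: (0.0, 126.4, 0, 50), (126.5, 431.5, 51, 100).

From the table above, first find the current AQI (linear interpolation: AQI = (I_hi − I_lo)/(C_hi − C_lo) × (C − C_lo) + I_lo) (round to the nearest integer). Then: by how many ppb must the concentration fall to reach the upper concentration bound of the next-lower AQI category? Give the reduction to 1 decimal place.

NO₂: 310.7 lies in 126.5–431.5, so I_lo=51, I_hi=100, C_lo=126.5, C_hi=431.5.
(100−51)/(431.5−126.5) × (310.7−126.5) + 51 = 49/305.0 × 184.2 + 51 ≈ 80.59 → 81.
Current AQI 81 is in the Moderate range (51–100). The next-lower category tops out at AQI 50, whose upper concentration bound is 126.4 ppb.
Reduction needed = 310.7 − 126.4 = 184.3 ppb.

184.3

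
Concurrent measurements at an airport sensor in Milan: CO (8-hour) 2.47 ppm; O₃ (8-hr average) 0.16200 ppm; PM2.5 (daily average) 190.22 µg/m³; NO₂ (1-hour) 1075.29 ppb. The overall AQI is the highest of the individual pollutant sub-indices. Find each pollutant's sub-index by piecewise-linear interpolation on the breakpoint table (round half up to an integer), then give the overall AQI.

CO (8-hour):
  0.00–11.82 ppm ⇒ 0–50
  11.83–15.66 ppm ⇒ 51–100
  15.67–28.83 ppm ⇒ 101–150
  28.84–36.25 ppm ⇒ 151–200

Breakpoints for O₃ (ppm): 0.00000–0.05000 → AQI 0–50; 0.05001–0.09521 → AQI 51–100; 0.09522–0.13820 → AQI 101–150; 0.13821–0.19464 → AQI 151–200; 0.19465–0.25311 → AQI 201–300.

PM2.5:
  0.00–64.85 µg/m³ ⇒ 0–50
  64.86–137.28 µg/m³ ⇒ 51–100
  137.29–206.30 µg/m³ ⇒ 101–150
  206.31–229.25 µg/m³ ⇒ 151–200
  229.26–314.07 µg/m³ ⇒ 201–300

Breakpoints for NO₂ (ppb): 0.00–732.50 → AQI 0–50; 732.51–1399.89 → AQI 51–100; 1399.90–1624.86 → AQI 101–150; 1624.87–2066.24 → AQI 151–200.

CO: 2.47 ∈ [0.00, 11.82] ↔ index [0, 50].
0 + (2.47−0.00)·(50−0)/(11.82−0.00) = 0 + 2.47·50/11.82 ≈ 10.45, so AQI = 10.
O₃ 0.16200: bracket 0.13821–0.19464 → index 151–200; slope 49/0.05643, offset 0.02379.
AQI = 151 + 49/0.05643·0.02379 ≈ 171.66 ⇒ 172.
PM2.5: row 137.29–206.30 (AQI 101–150). (150−101)·(190.22−137.29)/(206.30−137.29) + 101 = 49·52.93/69.01 + 101 ≈ 138.58 → 139.
NO₂: row 732.51–1399.89 (AQI 51–100). (100−51)·(1075.29−732.51)/(1399.89−732.51) + 51 = 49·342.78/667.38 + 51 ≈ 76.17 → 76.
Sub-indices: CO→10, O₃→172, PM2.5→139, NO₂→76. Overall AQI = max = 172; dominant pollutant is O₃.
AQI 172: Unhealthy.

172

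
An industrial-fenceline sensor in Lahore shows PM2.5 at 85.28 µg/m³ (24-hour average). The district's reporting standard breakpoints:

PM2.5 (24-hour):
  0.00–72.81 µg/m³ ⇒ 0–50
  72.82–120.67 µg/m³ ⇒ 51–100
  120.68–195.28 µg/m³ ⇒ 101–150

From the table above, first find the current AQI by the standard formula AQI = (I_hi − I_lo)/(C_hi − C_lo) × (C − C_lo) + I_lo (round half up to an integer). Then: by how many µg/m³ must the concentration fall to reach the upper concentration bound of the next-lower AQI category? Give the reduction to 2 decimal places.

PM2.5: 85.28 ∈ [72.82, 120.67] ↔ index [51, 100].
51 + (85.28−72.82)·(100−51)/(120.67−72.82) = 51 + 12.46·49/47.85 ≈ 63.76, so AQI = 64.
Current AQI 64 is in the Moderate range (51–100). The next-lower category tops out at AQI 50, whose upper concentration bound is 72.81 µg/m³.
Reduction needed = 85.28 − 72.81 = 12.47 µg/m³.

12.47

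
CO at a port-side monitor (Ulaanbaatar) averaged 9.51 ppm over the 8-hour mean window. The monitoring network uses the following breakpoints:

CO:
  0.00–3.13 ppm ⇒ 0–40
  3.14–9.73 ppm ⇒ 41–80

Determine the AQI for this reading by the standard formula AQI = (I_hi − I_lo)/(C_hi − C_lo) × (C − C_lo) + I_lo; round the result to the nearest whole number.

CO: row 3.14–9.73 (AQI 41–80). (80−41)·(9.51−3.14)/(9.73−3.14) + 41 = 39·6.37/6.59 + 41 ≈ 78.70 → 79.

79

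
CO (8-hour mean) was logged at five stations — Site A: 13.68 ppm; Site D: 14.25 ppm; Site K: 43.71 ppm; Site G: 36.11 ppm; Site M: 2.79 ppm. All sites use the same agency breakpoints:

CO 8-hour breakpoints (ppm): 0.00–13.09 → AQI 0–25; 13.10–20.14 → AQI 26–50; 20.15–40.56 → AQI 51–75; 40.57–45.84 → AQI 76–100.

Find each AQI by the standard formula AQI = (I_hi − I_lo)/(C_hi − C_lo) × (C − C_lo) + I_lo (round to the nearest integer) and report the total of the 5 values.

223

Site A: 13.68 lies in 13.10–20.14, so I_lo=26, I_hi=50, C_lo=13.10, C_hi=20.14.
(50−26)/(20.14−13.10) × (13.68−13.10) + 26 = 24/7.04 × 0.58 + 26 ≈ 27.98 → 28.
Site D: row 13.10–20.14 (AQI 26–50). (50−26)·(14.25−13.10)/(20.14−13.10) + 26 = 24·1.15/7.04 + 26 ≈ 29.92 → 30.
Site K: 43.71 lies in 40.57–45.84, so I_lo=76, I_hi=100, C_lo=40.57, C_hi=45.84.
(100−76)/(45.84−40.57) × (43.71−40.57) + 76 = 24/5.27 × 3.14 + 76 ≈ 90.30 → 90.
Site G 36.11: bracket 20.15–40.56 → index 51–75; slope 24/20.41, offset 15.96.
AQI = 51 + 24/20.41·15.96 ≈ 69.77 ⇒ 70.
Site M 2.79: bracket 0.00–13.09 → index 0–25; slope 25/13.09, offset 2.79.
AQI = 0 + 25/13.09·2.79 ≈ 5.33 ⇒ 5.
AQIs: Site A=28, Site D=30, Site K=90, Site G=70, Site M=5. Sum = 28 + 30 + 90 + 70 + 5 = 223.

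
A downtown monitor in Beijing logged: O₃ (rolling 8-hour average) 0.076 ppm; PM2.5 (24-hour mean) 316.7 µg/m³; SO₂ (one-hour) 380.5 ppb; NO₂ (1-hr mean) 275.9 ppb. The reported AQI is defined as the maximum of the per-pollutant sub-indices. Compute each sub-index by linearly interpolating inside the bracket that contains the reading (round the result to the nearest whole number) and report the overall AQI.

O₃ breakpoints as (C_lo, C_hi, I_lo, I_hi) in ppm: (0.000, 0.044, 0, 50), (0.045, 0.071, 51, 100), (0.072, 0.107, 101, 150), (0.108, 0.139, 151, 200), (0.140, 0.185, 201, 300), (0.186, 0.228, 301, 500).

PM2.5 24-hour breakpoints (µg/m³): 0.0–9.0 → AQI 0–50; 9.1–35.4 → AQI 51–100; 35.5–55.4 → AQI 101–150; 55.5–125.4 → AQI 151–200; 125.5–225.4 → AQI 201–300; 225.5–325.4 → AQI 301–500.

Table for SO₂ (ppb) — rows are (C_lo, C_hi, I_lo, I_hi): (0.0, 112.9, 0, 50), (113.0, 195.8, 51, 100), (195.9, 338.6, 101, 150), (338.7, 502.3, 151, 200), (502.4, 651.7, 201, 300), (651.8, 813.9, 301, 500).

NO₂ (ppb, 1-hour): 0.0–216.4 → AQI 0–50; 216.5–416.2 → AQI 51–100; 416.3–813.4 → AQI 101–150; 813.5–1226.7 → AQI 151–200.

483

O₃: 0.076 lies in 0.072–0.107, so I_lo=101, I_hi=150, C_lo=0.072, C_hi=0.107.
(150−101)/(0.107−0.072) × (0.076−0.072) + 101 = 49/0.035 × 0.004 + 101 ≈ 106.60 → 107.
PM2.5: 316.7 ∈ [225.5, 325.4] ↔ index [301, 500].
301 + (316.7−225.5)·(500−301)/(325.4−225.5) = 301 + 91.2·199/99.9 ≈ 482.67, so AQI = 483.
SO₂: 380.5 lies in 338.7–502.3, so I_lo=151, I_hi=200, C_lo=338.7, C_hi=502.3.
(200−151)/(502.3−338.7) × (380.5−338.7) + 151 = 49/163.6 × 41.8 + 151 ≈ 163.52 → 164.
NO₂ 275.9: bracket 216.5–416.2 → index 51–100; slope 49/199.7, offset 59.4.
AQI = 51 + 49/199.7·59.4 ≈ 65.57 ⇒ 66.
Sub-indices: O₃→107, PM2.5→483, SO₂→164, NO₂→66. Overall AQI = max = 483; dominant pollutant is PM2.5.
AQI 483: Hazardous.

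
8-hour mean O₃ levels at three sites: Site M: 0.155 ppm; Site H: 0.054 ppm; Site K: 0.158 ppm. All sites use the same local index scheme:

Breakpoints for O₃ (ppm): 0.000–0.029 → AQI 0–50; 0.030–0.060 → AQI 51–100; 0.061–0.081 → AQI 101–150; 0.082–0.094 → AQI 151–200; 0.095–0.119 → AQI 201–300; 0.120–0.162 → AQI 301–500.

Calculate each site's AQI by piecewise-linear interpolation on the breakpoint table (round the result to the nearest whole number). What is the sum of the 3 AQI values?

1038

Site M: 0.155 lies in 0.120–0.162, so I_lo=301, I_hi=500, C_lo=0.120, C_hi=0.162.
(500−301)/(0.162−0.120) × (0.155−0.120) + 301 = 199/0.042 × 0.035 + 301 ≈ 466.83 → 467.
Site H: row 0.030–0.060 (AQI 51–100). (100−51)·(0.054−0.030)/(0.060−0.030) + 51 = 49·0.024/0.030 + 51 ≈ 90.20 → 90.
Site K 0.158: bracket 0.120–0.162 → index 301–500; slope 199/0.042, offset 0.038.
AQI = 301 + 199/0.042·0.038 ≈ 481.05 ⇒ 481.
AQIs: Site M=467, Site H=90, Site K=481. Sum = 467 + 90 + 481 = 1038.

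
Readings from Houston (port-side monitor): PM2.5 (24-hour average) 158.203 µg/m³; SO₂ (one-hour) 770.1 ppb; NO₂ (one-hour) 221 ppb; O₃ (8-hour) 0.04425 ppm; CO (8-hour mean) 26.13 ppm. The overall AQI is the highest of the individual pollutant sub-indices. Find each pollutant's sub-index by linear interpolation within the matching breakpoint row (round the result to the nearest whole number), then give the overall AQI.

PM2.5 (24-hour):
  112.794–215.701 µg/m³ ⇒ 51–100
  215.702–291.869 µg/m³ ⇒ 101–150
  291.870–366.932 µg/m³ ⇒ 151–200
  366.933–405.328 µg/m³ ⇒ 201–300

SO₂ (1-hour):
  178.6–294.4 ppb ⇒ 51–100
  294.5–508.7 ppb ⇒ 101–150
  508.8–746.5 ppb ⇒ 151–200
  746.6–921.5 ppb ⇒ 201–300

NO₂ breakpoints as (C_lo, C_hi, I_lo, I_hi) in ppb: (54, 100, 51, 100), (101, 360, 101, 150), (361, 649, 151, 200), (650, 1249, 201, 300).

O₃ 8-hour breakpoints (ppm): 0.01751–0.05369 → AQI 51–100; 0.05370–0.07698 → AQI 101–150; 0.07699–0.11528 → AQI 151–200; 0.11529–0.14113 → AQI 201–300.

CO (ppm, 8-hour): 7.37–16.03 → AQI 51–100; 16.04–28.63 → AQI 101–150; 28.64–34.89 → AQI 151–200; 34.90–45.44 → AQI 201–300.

PM2.5 158.203: bracket 112.794–215.701 → index 51–100; slope 49/102.907, offset 45.409.
AQI = 51 + 49/102.907·45.409 ≈ 72.62 ⇒ 73.
SO₂: 770.1 lies in 746.6–921.5, so I_lo=201, I_hi=300, C_lo=746.6, C_hi=921.5.
(300−201)/(921.5−746.6) × (770.1−746.6) + 201 = 99/174.9 × 23.5 + 201 ≈ 214.30 → 214.
NO₂: 221 ∈ [101, 360] ↔ index [101, 150].
101 + (221−101)·(150−101)/(360−101) = 101 + 120·49/259 ≈ 123.70, so AQI = 124.
O₃: row 0.01751–0.05369 (AQI 51–100). (100−51)·(0.04425−0.01751)/(0.05369−0.01751) + 51 = 49·0.02674/0.03618 + 51 ≈ 87.22 → 87.
CO: 26.13 lies in 16.04–28.63, so I_lo=101, I_hi=150, C_lo=16.04, C_hi=28.63.
(150−101)/(28.63−16.04) × (26.13−16.04) + 101 = 49/12.59 × 10.09 + 101 ≈ 140.27 → 140.
Sub-indices: PM2.5→73, SO₂→214, NO₂→124, O₃→87, CO→140. Overall AQI = max = 214; dominant pollutant is SO₂.
AQI 214: Very Unhealthy.

214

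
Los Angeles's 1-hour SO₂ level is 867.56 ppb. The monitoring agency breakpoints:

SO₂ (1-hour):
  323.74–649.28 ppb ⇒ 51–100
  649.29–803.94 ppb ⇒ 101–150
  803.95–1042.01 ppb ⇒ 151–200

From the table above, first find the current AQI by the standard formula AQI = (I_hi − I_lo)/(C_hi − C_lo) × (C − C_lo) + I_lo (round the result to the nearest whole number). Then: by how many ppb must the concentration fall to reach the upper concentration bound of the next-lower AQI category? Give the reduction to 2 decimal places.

63.62

SO₂: 867.56 lies in 803.95–1042.01, so I_lo=151, I_hi=200, C_lo=803.95, C_hi=1042.01.
(200−151)/(1042.01−803.95) × (867.56−803.95) + 151 = 49/238.06 × 63.61 + 151 ≈ 164.09 → 164.
Current AQI 164 is in the Unhealthy range (151–200). The next-lower category tops out at AQI 150, whose upper concentration bound is 803.94 ppb.
Reduction needed = 867.56 − 803.94 = 63.62 ppb.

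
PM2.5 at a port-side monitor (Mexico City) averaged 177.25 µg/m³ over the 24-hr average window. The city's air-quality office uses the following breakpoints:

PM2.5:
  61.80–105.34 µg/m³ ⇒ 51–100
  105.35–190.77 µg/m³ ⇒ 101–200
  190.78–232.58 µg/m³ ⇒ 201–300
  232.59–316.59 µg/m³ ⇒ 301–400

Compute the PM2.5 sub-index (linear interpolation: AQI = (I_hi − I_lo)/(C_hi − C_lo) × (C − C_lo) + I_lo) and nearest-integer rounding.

PM2.5: row 105.35–190.77 (AQI 101–200). (200−101)·(177.25−105.35)/(190.77−105.35) + 101 = 99·71.90/85.42 + 101 ≈ 184.33 → 184.

184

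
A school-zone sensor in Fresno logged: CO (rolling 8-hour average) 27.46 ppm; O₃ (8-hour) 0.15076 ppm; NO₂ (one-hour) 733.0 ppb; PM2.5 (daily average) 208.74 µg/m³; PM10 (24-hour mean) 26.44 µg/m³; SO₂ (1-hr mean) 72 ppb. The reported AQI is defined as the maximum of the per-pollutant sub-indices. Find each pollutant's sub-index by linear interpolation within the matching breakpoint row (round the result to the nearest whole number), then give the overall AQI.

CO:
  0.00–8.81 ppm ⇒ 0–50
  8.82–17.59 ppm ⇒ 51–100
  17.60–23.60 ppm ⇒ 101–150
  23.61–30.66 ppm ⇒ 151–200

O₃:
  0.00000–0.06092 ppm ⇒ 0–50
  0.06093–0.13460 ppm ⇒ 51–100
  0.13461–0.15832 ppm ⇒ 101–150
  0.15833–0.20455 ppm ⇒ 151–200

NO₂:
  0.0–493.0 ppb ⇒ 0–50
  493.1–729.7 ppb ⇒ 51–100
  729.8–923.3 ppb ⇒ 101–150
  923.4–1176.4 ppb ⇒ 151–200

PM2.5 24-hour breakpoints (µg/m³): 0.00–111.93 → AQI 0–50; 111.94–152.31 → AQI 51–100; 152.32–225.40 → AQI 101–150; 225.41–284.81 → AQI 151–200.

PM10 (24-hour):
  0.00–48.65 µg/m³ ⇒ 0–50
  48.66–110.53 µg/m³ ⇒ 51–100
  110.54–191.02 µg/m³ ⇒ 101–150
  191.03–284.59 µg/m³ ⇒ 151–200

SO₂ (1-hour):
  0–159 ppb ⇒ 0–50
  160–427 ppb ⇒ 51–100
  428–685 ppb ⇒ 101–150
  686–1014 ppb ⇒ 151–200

178

CO: 27.46 ∈ [23.61, 30.66] ↔ index [151, 200].
151 + (27.46−23.61)·(200−151)/(30.66−23.61) = 151 + 3.85·49/7.05 ≈ 177.76, so AQI = 178.
O₃: 0.15076 lies in 0.13461–0.15832, so I_lo=101, I_hi=150, C_lo=0.13461, C_hi=0.15832.
(150−101)/(0.15832−0.13461) × (0.15076−0.13461) + 101 = 49/0.02371 × 0.01615 + 101 ≈ 134.38 → 134.
NO₂: 733.0 ∈ [729.8, 923.3] ↔ index [101, 150].
101 + (733.0−729.8)·(150−101)/(923.3−729.8) = 101 + 3.2·49/193.5 ≈ 101.81, so AQI = 102.
PM2.5: 208.74 lies in 152.32–225.40, so I_lo=101, I_hi=150, C_lo=152.32, C_hi=225.40.
(150−101)/(225.40−152.32) × (208.74−152.32) + 101 = 49/73.08 × 56.42 + 101 ≈ 138.83 → 139.
PM10: 26.44 lies in 0.00–48.65, so I_lo=0, I_hi=50, C_lo=0.00, C_hi=48.65.
(50−0)/(48.65−0.00) × (26.44−0.00) + 0 = 50/48.65 × 26.44 + 0 ≈ 27.17 → 27.
SO₂: 72 lies in 0–159, so I_lo=0, I_hi=50, C_lo=0, C_hi=159.
(50−0)/(159−0) × (72−0) + 0 = 50/159 × 72 + 0 ≈ 22.64 → 23.
Sub-indices: CO→178, O₃→134, NO₂→102, PM2.5→139, PM10→27, SO₂→23. Overall AQI = max = 178; dominant pollutant is CO.
AQI 178: Unhealthy.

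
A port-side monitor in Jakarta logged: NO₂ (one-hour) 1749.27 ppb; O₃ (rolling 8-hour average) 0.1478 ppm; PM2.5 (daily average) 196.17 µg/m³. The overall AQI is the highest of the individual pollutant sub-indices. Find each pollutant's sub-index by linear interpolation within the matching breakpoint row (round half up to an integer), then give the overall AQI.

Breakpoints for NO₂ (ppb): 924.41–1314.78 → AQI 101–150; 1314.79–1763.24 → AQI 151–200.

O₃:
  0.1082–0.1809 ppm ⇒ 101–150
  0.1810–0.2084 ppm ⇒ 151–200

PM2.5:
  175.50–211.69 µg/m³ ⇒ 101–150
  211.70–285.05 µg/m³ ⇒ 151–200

198

NO₂ 1749.27: bracket 1314.79–1763.24 → index 151–200; slope 49/448.45, offset 434.48.
AQI = 151 + 49/448.45·434.48 ≈ 198.47 ⇒ 198.
O₃: 0.1478 ∈ [0.1082, 0.1809] ↔ index [101, 150].
101 + (0.1478−0.1082)·(150−101)/(0.1809−0.1082) = 101 + 0.0396·49/0.0727 ≈ 127.69, so AQI = 128.
PM2.5: 196.17 ∈ [175.50, 211.69] ↔ index [101, 150].
101 + (196.17−175.50)·(150−101)/(211.69−175.50) = 101 + 20.67·49/36.19 ≈ 128.99, so AQI = 129.
Sub-indices: NO₂→198, O₃→128, PM2.5→129. Overall AQI = max = 198; dominant pollutant is NO₂.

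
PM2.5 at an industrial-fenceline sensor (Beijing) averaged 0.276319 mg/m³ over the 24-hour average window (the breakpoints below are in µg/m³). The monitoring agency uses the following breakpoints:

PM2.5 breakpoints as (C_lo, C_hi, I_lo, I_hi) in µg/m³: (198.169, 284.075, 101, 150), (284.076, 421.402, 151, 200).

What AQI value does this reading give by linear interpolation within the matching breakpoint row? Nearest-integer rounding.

146

Convert: 0.276319 mg/m³ = 276.319 µg/m³.
PM2.5: row 198.169–284.075 (AQI 101–150). (150−101)·(276.319−198.169)/(284.075−198.169) + 101 = 49·78.150/85.906 + 101 ≈ 145.58 → 146.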